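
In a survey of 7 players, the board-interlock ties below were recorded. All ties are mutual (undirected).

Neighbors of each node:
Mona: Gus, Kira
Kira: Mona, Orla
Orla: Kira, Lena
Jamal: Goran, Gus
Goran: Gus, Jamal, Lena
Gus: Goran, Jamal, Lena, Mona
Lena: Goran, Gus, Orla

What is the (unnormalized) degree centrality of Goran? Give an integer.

Goran is directly tied to Gus, Jamal, and Lena. That is 3 neighbors, so the degree of Goran is 3.

3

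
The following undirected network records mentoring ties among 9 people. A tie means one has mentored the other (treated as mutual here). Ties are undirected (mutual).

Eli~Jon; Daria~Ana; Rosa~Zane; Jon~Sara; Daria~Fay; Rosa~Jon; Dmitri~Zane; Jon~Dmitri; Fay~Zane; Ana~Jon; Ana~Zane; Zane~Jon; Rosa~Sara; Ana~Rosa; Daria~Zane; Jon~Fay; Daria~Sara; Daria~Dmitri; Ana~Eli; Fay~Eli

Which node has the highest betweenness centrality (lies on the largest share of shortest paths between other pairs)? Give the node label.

Jon

Unnormalized betweenness of each node: Ana:28/15, Daria:31/12, Dmitri:1/5, Eli:1/4, Fay:31/30, Jon:77/12, Rosa:2/3, Sara:8/15, Zane:49/20.
Jon has the largest value, 77/12, making it the main broker — the node through which the most shortest paths run.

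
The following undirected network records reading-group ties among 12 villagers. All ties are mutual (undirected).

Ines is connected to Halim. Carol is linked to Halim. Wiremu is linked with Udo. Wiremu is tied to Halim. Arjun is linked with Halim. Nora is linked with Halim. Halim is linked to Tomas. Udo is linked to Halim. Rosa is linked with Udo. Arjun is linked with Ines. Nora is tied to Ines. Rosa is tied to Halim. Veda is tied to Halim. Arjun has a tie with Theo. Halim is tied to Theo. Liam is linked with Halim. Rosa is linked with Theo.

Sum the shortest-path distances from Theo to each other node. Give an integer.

19

Distances from Theo: Arjun:1, Carol:2, Halim:1, Ines:2, Liam:2, Nora:2, Rosa:1, Tomas:2, Udo:2, Veda:2, Wiremu:2.
Sum = 1 + 2 + 1 + 2 + 2 + 2 + 1 + 2 + 2 + 2 + 2 = 19.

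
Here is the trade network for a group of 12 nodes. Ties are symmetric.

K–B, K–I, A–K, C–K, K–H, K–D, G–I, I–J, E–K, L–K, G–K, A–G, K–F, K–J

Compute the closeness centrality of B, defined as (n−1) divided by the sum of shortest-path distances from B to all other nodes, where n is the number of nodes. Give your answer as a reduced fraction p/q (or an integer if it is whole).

11/21

Distances from B: A:2, C:2, D:2, E:2, F:2, G:2, H:2, I:2, J:2, K:1, L:2. Sum = 21.
n = 12, so closeness = 11/21.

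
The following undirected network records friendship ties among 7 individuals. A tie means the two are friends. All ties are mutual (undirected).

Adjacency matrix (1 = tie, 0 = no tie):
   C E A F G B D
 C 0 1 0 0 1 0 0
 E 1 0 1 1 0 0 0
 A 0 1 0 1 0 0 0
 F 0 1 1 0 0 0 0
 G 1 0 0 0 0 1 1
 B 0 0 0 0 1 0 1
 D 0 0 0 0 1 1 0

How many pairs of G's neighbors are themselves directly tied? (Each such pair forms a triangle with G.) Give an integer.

1

G's neighbors: B, C, and D.
Neighbor pairs that are themselves tied: G–B–D. Each forms one triangle with G, for 1 in total.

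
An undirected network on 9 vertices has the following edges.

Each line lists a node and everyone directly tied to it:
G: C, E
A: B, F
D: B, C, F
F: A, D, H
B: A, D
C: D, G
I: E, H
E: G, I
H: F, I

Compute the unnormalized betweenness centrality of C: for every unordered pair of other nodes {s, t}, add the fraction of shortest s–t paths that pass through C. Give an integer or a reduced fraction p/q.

6

Pairs whose geodesics pass through C — D–G: 1; D–E: 1; G–F: 1; G–A: 2/2; G–B: 1; E–B: 1.
All other pairs contribute 0.
Summing the contributions gives betweenness(C) = 6.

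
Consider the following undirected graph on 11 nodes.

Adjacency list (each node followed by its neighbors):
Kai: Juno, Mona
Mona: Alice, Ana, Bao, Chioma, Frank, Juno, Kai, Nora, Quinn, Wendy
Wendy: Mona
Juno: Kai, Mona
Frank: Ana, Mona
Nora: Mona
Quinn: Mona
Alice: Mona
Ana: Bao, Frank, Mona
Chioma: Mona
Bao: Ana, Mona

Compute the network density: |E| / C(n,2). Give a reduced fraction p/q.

13/55

There are 13 edges and 11 nodes, so the maximum possible is C(11,2) = 55.
Density = 13/55.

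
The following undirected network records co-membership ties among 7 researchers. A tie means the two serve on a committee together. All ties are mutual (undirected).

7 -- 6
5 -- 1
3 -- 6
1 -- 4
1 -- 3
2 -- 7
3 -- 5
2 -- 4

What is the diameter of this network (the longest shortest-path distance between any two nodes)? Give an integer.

Eccentricity of each node (its greatest distance to any other): 1:3, 2:3, 3:3, 4:3, 5:3, 6:3, 7:3.
The maximum eccentricity is 3, realized for instance by the pair 5–7 via 5 – 3 – 6 – 7. So the diameter is 3.

3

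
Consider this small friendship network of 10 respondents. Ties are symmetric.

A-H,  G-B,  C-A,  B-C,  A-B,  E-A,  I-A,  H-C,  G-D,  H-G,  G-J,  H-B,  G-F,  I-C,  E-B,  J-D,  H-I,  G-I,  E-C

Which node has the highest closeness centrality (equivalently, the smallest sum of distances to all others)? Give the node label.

G

Farness (sum of distances to all others) for each node — A:16, B:13, C:16, D:19, E:18, F:20, G:12, H:13, I:14, J:19.
The smallest farness is 12, for G, so G has the highest closeness.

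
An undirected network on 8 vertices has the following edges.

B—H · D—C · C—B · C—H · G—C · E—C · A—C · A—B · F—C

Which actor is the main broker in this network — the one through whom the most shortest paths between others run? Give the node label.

C

Unnormalized betweenness of each node: A:0, B:1/2, C:37/2, D:0, E:0, F:0, G:0, H:0.
C has the largest value, 37/2, making it the main broker — the node through which the most shortest paths run.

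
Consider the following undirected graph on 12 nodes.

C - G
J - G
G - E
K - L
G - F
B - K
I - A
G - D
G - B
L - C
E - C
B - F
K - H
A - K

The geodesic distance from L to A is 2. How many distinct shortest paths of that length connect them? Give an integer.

The shortest distance is 2, and the only length-2 path is L–K–A. So there is exactly 1 shortest path.

1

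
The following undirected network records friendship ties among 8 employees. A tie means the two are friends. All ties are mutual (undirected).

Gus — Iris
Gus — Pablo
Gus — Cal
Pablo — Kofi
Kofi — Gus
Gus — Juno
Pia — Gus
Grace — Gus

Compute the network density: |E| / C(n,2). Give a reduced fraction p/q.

There are 8 edges and 8 nodes, so the maximum possible is C(8,2) = 28.
Density = 8/28 = 2/7.

2/7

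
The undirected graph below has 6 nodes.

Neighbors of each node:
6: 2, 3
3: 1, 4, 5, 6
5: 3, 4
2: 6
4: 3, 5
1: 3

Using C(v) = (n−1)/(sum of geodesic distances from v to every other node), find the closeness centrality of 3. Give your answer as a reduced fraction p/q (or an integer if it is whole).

Distances from 3: 1:1, 2:2, 4:1, 5:1, 6:1. Sum = 6.
n = 6, so closeness = 5/6.

5/6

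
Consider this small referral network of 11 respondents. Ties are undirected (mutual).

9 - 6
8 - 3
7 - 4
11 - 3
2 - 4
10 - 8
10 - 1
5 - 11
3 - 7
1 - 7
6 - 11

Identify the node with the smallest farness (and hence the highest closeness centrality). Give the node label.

3

Farness (sum of distances to all others) for each node — 1:27, 2:37, 3:19, 4:28, 5:31, 6:29, 7:21, 8:25, 9:38, 10:29, 11:22.
The smallest farness is 19, for 3, so 3 has the highest closeness.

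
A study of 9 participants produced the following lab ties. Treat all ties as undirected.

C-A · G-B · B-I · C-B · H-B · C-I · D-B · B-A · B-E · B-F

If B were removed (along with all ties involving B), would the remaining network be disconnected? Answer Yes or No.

Removing B leaves {G} with no path to {A, C, and I}, so the network splits into 6 components. B is a cut vertex.

Yes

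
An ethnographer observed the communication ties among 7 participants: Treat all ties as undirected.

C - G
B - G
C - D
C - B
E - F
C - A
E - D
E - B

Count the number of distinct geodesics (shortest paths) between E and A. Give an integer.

2

The shortest distance is 3. The length-3 paths are: E–D–C–A; E–B–C–A.
That gives 2 distinct shortest paths.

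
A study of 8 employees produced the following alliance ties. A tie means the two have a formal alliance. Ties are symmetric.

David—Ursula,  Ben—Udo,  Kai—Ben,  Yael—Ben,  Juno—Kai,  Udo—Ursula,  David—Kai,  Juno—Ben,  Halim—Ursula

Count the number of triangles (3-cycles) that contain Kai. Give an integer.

1

Kai's neighbors: Ben, David, and Juno.
Neighbor pairs that are themselves tied: Kai–Ben–Juno. Each forms one triangle with Kai, for 1 in total.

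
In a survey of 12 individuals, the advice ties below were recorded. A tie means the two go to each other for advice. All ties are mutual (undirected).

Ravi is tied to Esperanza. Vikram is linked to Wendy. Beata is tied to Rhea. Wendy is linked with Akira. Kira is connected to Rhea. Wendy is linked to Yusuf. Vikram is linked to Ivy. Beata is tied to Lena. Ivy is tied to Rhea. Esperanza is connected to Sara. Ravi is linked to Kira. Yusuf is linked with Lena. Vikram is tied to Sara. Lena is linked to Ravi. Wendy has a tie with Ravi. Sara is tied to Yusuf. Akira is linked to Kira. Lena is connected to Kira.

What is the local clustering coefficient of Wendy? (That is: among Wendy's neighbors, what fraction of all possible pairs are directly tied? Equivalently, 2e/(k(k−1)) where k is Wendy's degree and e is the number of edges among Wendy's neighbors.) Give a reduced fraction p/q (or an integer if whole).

0

Wendy's neighbors: Akira, Ravi, Vikram, and Yusuf (k = 4).
Possible neighbor pairs: C(4,2) = 6. Edges among them: none → e = 0.
Clustering(Wendy) = 0/6 = 0.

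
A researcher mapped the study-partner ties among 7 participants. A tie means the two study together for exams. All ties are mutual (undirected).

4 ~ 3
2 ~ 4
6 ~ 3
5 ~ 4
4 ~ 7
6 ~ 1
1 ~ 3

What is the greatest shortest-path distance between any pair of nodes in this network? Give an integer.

3

Eccentricity of each node (its greatest distance to any other): 1:3, 2:3, 3:2, 4:2, 5:3, 6:3, 7:3.
The maximum eccentricity is 3, realized for instance by the pair 5–1 via 5 – 4 – 3 – 1. So the diameter is 3.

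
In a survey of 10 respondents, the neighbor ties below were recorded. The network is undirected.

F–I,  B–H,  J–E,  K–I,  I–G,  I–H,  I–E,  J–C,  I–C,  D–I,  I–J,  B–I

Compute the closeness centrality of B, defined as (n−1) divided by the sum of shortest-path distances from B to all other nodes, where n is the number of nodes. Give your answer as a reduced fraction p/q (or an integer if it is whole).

Distances from B: C:2, D:2, E:2, F:2, G:2, H:1, I:1, J:2, K:2. Sum = 16.
n = 10, so closeness = 9/16.

9/16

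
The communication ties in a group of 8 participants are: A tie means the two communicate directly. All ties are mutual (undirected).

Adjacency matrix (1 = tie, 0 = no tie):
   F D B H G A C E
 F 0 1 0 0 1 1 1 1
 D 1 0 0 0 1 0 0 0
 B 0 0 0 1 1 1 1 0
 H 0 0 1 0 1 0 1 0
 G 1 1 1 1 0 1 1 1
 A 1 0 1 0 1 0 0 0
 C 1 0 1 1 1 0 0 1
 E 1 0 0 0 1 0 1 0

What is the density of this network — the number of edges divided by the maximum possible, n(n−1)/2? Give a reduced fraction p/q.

There are 16 edges and 8 nodes, so the maximum possible is C(8,2) = 28.
Density = 16/28 = 4/7.

4/7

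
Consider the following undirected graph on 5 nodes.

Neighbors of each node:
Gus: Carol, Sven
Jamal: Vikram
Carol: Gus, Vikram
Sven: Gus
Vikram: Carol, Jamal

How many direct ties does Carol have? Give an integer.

2

Carol is directly tied to Gus and Vikram. That is 2 neighbors, so the degree of Carol is 2.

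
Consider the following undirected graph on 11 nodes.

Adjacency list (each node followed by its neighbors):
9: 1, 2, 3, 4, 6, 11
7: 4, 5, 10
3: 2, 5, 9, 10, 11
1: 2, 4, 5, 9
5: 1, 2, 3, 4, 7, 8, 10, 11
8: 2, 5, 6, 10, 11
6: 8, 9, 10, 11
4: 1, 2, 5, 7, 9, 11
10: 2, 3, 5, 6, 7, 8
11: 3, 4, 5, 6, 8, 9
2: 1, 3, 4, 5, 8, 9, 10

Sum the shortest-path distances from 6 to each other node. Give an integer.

16

Distances from 6: 1:2, 2:2, 3:2, 4:2, 5:2, 7:2, 8:1, 9:1, 10:1, 11:1.
Sum = 2 + 2 + 2 + 2 + 2 + 2 + 1 + 1 + 1 + 1 = 16.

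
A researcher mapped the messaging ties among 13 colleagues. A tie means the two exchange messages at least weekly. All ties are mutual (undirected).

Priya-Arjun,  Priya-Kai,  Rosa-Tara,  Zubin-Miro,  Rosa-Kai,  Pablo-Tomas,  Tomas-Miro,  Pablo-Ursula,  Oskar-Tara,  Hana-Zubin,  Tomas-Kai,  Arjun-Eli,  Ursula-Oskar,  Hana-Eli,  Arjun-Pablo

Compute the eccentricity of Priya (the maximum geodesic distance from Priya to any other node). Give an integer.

4

Distances from Priya: Arjun:1, Eli:2, Hana:3, Kai:1, Miro:3, Oskar:4, Pablo:2, Rosa:2, Tara:3, Tomas:2, Ursula:3, Zubin:4.
The largest is 4 (to Oskar and Zubin), so the eccentricity of Priya is 4.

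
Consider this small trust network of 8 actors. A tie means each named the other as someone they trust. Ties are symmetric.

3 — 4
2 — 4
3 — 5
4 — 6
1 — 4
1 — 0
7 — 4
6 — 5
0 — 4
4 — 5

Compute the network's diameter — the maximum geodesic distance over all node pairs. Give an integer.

Eccentricity of each node (its greatest distance to any other): 0:2, 1:2, 2:2, 3:2, 4:1, 5:2, 6:2, 7:2.
The maximum eccentricity is 2, realized for instance by the pair 7–3 via 7 – 4 – 3. So the diameter is 2.

2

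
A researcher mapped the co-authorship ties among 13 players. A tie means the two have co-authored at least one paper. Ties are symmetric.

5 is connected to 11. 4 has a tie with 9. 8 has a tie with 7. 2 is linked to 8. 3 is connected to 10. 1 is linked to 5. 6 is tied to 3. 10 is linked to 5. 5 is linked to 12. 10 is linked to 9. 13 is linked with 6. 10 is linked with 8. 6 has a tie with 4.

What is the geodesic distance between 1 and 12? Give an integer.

One shortest route is 1 – 5 – 12, which uses 2 edges, and 1 and 12 are not directly tied, so nothing shorter exists. So d(1,12) = 2.

2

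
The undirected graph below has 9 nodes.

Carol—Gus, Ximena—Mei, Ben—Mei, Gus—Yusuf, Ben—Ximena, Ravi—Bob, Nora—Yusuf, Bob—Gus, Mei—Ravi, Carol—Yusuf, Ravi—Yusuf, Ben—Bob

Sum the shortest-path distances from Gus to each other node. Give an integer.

15

Distances from Gus: Ben:2, Bob:1, Carol:1, Mei:3, Nora:2, Ravi:2, Ximena:3, Yusuf:1.
Sum = 2 + 1 + 1 + 3 + 2 + 2 + 3 + 1 = 15.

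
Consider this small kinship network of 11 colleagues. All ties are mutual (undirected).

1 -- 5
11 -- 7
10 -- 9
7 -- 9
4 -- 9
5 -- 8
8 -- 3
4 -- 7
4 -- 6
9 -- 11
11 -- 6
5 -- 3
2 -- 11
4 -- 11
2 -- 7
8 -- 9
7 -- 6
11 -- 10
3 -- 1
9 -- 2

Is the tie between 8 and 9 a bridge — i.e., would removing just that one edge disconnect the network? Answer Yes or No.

Without the 8–9 edge there is no alternate route between 8 and 9, so the network disconnects. It is a bridge.

Yes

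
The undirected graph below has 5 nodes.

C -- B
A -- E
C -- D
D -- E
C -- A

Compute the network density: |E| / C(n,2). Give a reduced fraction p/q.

There are 5 edges and 5 nodes, so the maximum possible is C(5,2) = 10.
Density = 5/10 = 1/2.

1/2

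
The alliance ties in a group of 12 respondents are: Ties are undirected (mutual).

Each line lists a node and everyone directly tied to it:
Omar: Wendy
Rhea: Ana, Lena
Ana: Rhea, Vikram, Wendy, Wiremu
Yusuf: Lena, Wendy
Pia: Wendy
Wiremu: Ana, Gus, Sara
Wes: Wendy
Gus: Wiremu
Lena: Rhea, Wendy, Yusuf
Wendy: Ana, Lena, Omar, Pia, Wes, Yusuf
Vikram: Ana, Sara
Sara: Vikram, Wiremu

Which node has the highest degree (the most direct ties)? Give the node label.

Wendy

Degrees — Ana:4, Gus:1, Lena:3, Omar:1, Pia:1, Rhea:2, Sara:2, Vikram:2, Wendy:6, Wes:1, Wiremu:3, Yusuf:2.
The maximum is 6, attained only by Wendy.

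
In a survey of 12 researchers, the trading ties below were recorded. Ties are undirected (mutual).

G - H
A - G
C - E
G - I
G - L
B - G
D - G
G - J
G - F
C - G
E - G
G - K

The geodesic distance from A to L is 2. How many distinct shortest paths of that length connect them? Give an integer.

The shortest distance is 2, and the only length-2 path is A–G–L. So there is exactly 1 shortest path.

1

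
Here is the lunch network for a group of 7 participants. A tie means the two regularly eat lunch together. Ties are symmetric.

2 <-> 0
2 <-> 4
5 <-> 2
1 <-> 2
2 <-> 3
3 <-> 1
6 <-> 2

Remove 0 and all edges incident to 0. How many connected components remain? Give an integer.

0's neighbors (2) remain reachable from one another through other ties, so the rest of the network stays in one piece.

1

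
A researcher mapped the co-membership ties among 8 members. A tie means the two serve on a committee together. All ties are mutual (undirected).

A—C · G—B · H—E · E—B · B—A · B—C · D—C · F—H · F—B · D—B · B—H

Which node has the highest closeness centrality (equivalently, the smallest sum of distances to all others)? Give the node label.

B

Farness (sum of distances to all others) for each node — A:12, B:7, C:11, D:12, E:12, F:12, G:13, H:11.
The smallest farness is 7, for B, so B has the highest closeness.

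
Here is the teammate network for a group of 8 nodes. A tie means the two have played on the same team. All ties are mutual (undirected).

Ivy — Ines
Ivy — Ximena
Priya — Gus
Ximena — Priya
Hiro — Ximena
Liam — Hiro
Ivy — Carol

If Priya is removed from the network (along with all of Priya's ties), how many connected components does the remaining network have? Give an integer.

2

Without Priya, the remaining ties split the others into: {Carol, Hiro, Ines, Ivy, Liam, Ximena}; {Gus}.
That's 2 separate components.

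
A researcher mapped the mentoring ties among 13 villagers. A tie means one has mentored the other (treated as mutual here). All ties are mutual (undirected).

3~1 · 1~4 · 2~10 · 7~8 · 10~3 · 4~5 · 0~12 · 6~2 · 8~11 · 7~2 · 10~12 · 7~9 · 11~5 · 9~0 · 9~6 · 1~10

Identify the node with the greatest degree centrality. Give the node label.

10

Degrees — 0:2, 1:3, 2:3, 3:2, 4:2, 5:2, 6:2, 7:3, 8:2, 9:3, 10:4, 11:2, 12:2.
The maximum is 4, attained only by 10.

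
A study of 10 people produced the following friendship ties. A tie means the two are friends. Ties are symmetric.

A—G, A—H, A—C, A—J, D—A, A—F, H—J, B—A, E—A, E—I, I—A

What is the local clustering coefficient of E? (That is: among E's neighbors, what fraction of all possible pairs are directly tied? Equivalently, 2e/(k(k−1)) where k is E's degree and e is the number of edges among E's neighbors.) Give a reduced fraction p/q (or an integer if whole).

1

E's neighbors: A and I (k = 2).
Possible neighbor pairs: C(2,2) = 1. Edges among them: A–I → e = 1.
Clustering(E) = 1/1.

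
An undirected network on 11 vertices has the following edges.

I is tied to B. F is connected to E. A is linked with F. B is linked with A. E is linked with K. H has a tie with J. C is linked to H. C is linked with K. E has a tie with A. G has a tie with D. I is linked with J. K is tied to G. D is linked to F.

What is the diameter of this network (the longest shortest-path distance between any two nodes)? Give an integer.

5

Eccentricity of each node (its greatest distance to any other): A:4, B:4, C:4, D:5, E:4, F:4, G:5, H:4, I:5, J:5, K:4.
The maximum eccentricity is 5, realized for instance by the pair J–D via J – H – C – K – G – D. So the diameter is 5.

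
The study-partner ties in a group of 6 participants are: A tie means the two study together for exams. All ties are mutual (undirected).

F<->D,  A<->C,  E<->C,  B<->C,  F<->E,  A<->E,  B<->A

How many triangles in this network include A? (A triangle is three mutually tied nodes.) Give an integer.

A's neighbors: B, C, and E.
Neighbor pairs that are themselves tied: A–B–C; A–C–E. Each forms one triangle with A, for 2 in total.

2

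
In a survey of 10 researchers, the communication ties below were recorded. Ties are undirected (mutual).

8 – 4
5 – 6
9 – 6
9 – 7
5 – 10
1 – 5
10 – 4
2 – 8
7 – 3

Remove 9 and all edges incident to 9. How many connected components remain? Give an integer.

2

Without 9, the remaining ties split the others into: {3, 7}; {1, 2, 4, 5, 6, 8, 10}.
That's 2 separate components.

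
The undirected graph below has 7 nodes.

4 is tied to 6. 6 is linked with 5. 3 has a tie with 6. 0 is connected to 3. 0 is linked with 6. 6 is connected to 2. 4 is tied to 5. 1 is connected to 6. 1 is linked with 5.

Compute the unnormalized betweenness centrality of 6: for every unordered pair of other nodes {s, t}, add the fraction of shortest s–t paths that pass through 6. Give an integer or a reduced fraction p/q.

23/2

Pairs whose geodesics pass through 6 — 4–2: 1; 4–3: 1; 4–1: 1/2; 4–0: 1; 2–5: 1; 2–3: 1; 2–1: 1; 2–0: 1; 5–3: 1; 5–0: 1; 3–1: 1; 1–0: 1.
All other pairs contribute 0.
Summing the contributions gives betweenness(6) = 23/2.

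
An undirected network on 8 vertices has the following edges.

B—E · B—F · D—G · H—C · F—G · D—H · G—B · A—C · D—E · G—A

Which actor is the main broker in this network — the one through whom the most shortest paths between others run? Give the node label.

Unnormalized betweenness of each node: A:3, B:2, C:1, D:6, E:1, F:0, G:9, H:2.
G has the largest value, 9, making it the main broker — the node through which the most shortest paths run.

G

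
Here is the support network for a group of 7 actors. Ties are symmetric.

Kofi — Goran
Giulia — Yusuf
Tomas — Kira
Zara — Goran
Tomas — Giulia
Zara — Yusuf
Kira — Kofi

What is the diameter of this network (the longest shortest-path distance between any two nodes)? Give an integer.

3

Eccentricity of each node (its greatest distance to any other): Giulia:3, Goran:3, Kira:3, Kofi:3, Tomas:3, Yusuf:3, Zara:3.
The maximum eccentricity is 3, realized for instance by the pair Goran–Tomas via Goran – Kofi – Kira – Tomas. So the diameter is 3.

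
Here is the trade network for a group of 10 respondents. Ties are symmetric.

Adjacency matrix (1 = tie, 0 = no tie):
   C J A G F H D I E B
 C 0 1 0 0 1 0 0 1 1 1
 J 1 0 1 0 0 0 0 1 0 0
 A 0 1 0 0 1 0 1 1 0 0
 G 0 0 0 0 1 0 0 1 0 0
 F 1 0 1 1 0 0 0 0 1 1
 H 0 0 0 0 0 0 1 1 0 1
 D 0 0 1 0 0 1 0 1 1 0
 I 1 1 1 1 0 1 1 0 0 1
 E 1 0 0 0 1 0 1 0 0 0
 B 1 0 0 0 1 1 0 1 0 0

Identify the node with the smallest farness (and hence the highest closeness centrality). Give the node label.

I

Farness (sum of distances to all others) for each node — A:14, B:14, C:13, D:14, E:15, F:13, G:16, H:15, I:11, J:15.
The smallest farness is 11, for I, so I has the highest closeness.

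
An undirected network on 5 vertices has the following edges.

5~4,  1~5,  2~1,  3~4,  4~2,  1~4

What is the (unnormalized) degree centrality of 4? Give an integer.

4

4 is directly tied to 1, 2, 3, and 5. That is 4 neighbors, so the degree of 4 is 4.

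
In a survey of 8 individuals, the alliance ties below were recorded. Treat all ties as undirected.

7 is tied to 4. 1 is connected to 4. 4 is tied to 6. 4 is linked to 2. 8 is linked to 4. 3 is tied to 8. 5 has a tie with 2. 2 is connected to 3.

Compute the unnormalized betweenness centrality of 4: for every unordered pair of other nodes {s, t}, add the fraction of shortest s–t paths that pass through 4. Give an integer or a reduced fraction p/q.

Pairs whose geodesics pass through 4 — 7–5: 1; 7–1: 1; 7–3: 2/2; 7–8: 1; 7–6: 1; 7–2: 1; 5–1: 1; 5–8: 1/2; 5–6: 1; 1–3: 2/2; 1–8: 1; 1–6: 1; 1–2: 1; 3–6: 2/2 … (+3 more pairs).
All other pairs contribute 0.
Summing the contributions gives betweenness(4) = 16.

16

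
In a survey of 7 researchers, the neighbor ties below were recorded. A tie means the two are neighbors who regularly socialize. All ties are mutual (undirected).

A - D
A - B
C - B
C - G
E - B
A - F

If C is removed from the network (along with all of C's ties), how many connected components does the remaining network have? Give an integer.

Without C, the remaining ties split the others into: {A, B, D, E, F}; {G}.
That's 2 separate components.

2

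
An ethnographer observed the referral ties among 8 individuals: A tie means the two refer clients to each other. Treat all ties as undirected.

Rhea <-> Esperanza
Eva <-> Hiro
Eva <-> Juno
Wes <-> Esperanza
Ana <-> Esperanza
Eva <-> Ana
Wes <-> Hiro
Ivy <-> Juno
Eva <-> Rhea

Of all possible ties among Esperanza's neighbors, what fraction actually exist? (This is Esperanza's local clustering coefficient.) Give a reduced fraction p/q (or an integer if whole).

Esperanza's neighbors: Ana, Rhea, and Wes (k = 3).
Possible neighbor pairs: C(3,2) = 3. Edges among them: none → e = 0.
Clustering(Esperanza) = 0/3 = 0.

0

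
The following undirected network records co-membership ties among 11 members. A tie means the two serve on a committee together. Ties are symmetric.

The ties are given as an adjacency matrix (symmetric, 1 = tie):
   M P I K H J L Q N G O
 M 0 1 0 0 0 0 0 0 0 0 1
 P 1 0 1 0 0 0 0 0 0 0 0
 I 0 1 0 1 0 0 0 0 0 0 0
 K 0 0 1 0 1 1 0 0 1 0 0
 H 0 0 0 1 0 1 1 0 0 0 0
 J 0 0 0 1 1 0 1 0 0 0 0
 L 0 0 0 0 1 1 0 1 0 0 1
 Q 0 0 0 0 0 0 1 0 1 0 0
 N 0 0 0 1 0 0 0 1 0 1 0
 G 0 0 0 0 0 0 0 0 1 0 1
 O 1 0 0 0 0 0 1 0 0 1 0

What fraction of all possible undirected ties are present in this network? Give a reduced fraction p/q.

3/11

There are 15 edges and 11 nodes, so the maximum possible is C(11,2) = 55.
Density = 15/55 = 3/11.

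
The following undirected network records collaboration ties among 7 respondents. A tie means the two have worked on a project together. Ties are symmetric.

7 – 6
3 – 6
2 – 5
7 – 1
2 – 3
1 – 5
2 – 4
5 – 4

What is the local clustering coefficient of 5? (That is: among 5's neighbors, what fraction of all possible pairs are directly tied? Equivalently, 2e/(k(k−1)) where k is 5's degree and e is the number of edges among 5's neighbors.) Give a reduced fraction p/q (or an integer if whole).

1/3

5's neighbors: 1, 2, and 4 (k = 3).
Possible neighbor pairs: C(3,2) = 3. Edges among them: 2–4 → e = 1.
Clustering(5) = 1/3.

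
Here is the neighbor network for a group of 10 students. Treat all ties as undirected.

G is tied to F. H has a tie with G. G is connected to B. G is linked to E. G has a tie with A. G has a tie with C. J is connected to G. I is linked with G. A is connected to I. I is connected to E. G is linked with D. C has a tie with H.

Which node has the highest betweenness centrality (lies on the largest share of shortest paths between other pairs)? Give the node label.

Unnormalized betweenness of each node: A:0, B:0, C:0, D:0, E:0, F:0, G:65/2, H:0, I:1/2, J:0.
G has the largest value, 65/2, making it the main broker — the node through which the most shortest paths run.

G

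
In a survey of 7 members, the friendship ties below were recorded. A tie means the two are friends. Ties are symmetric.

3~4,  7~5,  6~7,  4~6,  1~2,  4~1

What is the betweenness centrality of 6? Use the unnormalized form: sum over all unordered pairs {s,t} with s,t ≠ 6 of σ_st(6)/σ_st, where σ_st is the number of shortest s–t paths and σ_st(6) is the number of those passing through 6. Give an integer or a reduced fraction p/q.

8

Pairs whose geodesics pass through 6 — 2–7: 1; 2–5: 1; 4–7: 1; 4–5: 1; 3–7: 1; 3–5: 1; 7–1: 1; 1–5: 1.
All other pairs contribute 0.
Summing the contributions gives betweenness(6) = 8.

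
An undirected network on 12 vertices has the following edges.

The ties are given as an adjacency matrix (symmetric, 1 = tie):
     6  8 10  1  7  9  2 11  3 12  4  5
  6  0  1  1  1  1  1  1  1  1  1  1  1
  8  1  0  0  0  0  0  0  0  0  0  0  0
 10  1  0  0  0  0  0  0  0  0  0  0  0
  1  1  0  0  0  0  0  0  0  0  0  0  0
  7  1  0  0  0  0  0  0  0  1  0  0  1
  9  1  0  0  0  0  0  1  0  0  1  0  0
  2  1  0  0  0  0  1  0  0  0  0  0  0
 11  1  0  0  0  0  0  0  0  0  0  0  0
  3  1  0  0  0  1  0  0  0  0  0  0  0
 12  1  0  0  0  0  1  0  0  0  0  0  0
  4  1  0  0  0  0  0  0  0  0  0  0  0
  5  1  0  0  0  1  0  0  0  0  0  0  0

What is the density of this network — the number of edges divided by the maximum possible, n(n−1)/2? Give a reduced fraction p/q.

5/22

There are 15 edges and 12 nodes, so the maximum possible is C(12,2) = 66.
Density = 15/66 = 5/22.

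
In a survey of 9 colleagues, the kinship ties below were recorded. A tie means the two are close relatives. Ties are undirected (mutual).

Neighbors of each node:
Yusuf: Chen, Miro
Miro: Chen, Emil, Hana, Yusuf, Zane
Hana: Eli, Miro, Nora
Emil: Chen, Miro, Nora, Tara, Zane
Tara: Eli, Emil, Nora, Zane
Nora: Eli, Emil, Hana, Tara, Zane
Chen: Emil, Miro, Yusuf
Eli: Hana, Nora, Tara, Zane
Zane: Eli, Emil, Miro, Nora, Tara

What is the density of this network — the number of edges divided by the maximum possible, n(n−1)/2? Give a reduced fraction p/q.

There are 18 edges and 9 nodes, so the maximum possible is C(9,2) = 36.
Density = 18/36 = 1/2.

1/2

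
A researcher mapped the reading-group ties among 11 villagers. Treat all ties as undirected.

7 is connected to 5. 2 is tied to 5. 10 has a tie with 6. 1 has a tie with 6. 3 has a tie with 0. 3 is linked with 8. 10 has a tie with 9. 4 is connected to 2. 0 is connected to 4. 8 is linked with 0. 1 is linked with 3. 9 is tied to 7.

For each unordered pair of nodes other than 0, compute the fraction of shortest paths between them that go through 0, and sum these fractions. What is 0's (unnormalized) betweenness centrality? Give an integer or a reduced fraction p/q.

12

Pairs whose geodesics pass through 0 — 7–3: 1/2; 7–8: 1; 10–4: 1/2; 6–4: 1; 6–2: 1/2; 1–4: 1; 1–2: 1; 1–5: 1/2; 3–4: 1; 3–2: 1; 3–5: 1; 8–4: 1; 8–2: 1; 8–5: 1.
All other pairs contribute 0.
Summing the contributions gives betweenness(0) = 12.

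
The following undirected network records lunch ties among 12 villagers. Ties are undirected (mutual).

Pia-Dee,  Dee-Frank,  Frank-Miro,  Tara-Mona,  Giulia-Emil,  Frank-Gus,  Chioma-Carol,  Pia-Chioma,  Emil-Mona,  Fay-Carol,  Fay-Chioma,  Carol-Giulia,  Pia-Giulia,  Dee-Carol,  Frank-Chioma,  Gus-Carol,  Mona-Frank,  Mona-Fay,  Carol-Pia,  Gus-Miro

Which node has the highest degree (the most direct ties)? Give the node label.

Carol

Degrees — Carol:6, Chioma:4, Dee:3, Emil:2, Fay:3, Frank:5, Giulia:3, Gus:3, Miro:2, Mona:4, Pia:4, Tara:1.
The maximum is 6, attained only by Carol.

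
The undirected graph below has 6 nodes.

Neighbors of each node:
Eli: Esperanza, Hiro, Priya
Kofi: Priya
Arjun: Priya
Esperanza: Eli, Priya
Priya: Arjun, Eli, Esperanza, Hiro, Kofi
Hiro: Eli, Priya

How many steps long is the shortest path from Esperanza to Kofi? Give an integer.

One shortest route is Esperanza – Priya – Kofi, which uses 2 edges, and Esperanza and Kofi are not directly tied, so nothing shorter exists. So d(Esperanza,Kofi) = 2.

2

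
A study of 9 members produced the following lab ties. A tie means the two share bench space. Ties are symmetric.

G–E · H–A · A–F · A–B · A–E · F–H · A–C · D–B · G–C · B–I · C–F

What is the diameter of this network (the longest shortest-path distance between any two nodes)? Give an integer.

4

Eccentricity of each node (its greatest distance to any other): A:2, B:3, C:3, D:4, E:3, F:3, G:4, H:3, I:4.
The maximum eccentricity is 4, realized for instance by the pair G–I via G – C – A – B – I. So the diameter is 4.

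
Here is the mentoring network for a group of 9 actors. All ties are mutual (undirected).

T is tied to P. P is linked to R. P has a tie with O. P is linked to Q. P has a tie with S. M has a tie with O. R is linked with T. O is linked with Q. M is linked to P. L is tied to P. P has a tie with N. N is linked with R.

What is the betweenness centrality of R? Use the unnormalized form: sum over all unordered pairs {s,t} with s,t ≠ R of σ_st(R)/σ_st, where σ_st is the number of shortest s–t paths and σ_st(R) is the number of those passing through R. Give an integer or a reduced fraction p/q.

Pairs whose geodesics pass through R — T–N: 1/2.
All other pairs contribute 0.
Summing the contributions gives betweenness(R) = 1/2.

1/2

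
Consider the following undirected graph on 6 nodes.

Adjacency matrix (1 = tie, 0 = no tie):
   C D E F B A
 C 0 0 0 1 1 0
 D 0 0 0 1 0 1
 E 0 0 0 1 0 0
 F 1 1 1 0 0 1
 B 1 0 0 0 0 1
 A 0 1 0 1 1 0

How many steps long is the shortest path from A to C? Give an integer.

One shortest route is A – F – C, which uses 2 edges, and A and C are not directly tied, so nothing shorter exists. So d(A,C) = 2.

2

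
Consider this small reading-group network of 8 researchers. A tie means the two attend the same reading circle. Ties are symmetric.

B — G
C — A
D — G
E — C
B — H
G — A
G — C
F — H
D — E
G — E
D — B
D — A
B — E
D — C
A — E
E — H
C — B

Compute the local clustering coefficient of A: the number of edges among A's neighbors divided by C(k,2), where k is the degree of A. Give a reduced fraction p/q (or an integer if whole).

A's neighbors: C, D, E, and G (k = 4).
Possible neighbor pairs: C(4,2) = 6. Edges among them: C–D, C–E, C–G, D–E, D–G, E–G → e = 6.
Clustering(A) = 6/6 = 1.

1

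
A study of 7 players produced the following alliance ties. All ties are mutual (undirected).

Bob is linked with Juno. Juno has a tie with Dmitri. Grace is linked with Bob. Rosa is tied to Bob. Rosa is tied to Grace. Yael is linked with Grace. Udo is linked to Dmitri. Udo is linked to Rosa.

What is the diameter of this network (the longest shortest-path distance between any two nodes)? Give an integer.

Eccentricity of each node (its greatest distance to any other): Bob:2, Dmitri:4, Grace:3, Juno:3, Rosa:2, Udo:3, Yael:4.
The maximum eccentricity is 4, realized for instance by the pair Dmitri–Yael via Dmitri – Udo – Rosa – Grace – Yael. So the diameter is 4.

4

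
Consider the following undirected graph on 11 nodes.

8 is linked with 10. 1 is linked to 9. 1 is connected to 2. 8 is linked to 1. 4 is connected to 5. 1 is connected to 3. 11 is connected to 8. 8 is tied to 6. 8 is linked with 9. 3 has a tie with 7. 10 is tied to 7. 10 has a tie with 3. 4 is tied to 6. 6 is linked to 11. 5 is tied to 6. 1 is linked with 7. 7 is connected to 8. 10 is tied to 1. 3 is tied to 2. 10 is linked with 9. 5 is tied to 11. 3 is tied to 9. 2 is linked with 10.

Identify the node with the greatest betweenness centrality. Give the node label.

8

Unnormalized betweenness of each node: 1:14/3, 2:0, 3:11/12, 4:0, 5:1/2, 6:11, 7:5/4, 8:97/4, 9:5/4, 10:14/3, 11:7/2.
8 has the largest value, 97/4, making it the main broker — the node through which the most shortest paths run.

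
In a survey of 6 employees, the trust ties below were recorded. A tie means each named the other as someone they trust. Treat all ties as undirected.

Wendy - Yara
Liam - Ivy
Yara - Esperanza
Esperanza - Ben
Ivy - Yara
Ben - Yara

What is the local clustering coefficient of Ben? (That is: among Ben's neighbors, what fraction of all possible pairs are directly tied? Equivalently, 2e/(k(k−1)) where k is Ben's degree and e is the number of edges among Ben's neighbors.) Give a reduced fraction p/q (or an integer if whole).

Ben's neighbors: Esperanza and Yara (k = 2).
Possible neighbor pairs: C(2,2) = 1. Edges among them: Esperanza–Yara → e = 1.
Clustering(Ben) = 1/1.

1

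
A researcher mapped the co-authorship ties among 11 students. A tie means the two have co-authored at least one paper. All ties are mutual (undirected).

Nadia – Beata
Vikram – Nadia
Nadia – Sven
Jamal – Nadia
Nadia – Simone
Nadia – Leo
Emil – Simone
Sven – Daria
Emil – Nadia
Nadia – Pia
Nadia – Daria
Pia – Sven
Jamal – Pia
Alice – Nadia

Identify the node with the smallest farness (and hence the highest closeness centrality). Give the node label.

Nadia

Farness (sum of distances to all others) for each node — Alice:19, Beata:19, Daria:18, Emil:18, Jamal:18, Leo:19, Nadia:10, Pia:17, Simone:18, Sven:17, Vikram:19.
The smallest farness is 10, for Nadia, so Nadia has the highest closeness.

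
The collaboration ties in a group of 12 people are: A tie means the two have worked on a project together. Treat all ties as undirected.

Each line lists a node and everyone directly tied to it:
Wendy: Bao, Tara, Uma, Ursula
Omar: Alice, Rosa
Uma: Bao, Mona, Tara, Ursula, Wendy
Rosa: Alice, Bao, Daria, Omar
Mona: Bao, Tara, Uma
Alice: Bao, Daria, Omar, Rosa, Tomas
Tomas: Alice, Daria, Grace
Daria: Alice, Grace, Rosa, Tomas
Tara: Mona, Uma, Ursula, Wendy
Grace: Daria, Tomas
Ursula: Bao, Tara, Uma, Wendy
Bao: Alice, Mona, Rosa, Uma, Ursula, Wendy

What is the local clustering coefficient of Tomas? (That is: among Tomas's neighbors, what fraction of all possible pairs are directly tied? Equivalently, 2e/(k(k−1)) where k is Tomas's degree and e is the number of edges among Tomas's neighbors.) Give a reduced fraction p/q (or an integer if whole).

2/3

Tomas's neighbors: Alice, Daria, and Grace (k = 3).
Possible neighbor pairs: C(3,2) = 3. Edges among them: Alice–Daria, Daria–Grace → e = 2.
Clustering(Tomas) = 2/3.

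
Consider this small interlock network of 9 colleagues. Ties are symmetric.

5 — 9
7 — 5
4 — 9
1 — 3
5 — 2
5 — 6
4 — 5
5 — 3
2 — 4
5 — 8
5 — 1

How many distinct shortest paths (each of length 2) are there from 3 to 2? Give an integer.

The shortest distance is 2, and the only length-2 path is 3–5–2. So there is exactly 1 shortest path.

1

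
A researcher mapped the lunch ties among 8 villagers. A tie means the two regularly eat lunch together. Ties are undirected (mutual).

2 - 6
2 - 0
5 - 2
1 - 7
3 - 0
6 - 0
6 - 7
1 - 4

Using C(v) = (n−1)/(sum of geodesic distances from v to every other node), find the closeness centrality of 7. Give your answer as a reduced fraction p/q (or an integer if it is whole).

Distances from 7: 0:2, 1:1, 2:2, 3:3, 4:2, 5:3, 6:1. Sum = 14.
n = 8, so closeness = 7/14 = 1/2.

1/2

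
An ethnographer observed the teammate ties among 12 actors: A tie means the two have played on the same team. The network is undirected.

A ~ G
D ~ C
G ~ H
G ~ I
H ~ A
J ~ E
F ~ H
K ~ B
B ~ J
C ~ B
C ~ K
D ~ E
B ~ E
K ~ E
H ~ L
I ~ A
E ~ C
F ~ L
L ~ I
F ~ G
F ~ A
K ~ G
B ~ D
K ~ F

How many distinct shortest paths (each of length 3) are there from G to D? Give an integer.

3

The shortest distance is 3. The length-3 paths are: G–K–B–D; G–K–E–D; G–K–C–D.
That gives 3 distinct shortest paths.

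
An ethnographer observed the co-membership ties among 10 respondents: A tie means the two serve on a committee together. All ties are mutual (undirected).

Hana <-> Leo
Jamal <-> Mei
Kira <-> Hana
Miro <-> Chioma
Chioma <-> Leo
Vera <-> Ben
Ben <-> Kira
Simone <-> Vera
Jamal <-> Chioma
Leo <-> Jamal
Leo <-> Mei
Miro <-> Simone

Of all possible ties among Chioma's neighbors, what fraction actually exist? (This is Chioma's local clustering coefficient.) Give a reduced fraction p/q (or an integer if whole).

1/3

Chioma's neighbors: Jamal, Leo, and Miro (k = 3).
Possible neighbor pairs: C(3,2) = 3. Edges among them: Jamal–Leo → e = 1.
Clustering(Chioma) = 1/3.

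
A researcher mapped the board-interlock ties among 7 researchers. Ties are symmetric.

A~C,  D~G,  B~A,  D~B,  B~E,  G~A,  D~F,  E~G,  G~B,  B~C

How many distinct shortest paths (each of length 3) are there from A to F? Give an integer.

The shortest distance is 3. The length-3 paths are: A–B–D–F; A–G–D–F.
That gives 2 distinct shortest paths.

2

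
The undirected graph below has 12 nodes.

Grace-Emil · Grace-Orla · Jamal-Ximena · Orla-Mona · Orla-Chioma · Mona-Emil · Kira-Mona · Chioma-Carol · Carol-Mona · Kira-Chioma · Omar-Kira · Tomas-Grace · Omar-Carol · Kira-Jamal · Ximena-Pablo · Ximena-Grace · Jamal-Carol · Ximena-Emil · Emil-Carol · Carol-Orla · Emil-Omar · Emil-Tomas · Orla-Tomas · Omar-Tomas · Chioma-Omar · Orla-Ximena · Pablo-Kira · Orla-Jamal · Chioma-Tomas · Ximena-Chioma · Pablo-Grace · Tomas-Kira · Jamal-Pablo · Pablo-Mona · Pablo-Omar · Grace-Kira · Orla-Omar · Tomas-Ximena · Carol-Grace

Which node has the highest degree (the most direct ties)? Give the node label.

Degrees — Carol:7, Chioma:6, Emil:6, Grace:7, Jamal:5, Kira:7, Mona:5, Omar:7, Orla:8, Pablo:6, Tomas:7, Ximena:7.
The maximum is 8, attained only by Orla.

Orla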